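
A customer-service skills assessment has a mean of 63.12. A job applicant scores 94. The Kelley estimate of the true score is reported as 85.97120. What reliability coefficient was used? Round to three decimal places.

T̂ = ρX + (1 − ρ)μ  ⇒  T̂ − μ = ρ(X − μ)
ρ = (T̂ − μ)/(X − μ) = (85.97120 − 63.12) / (94 − 63.12) = 22.85120 / 30.88 = 0.74000

0.740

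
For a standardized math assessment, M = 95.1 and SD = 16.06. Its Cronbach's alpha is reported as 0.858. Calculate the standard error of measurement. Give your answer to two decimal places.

SEM = SD · √(1 − ρ) = 16.06 × √0.142 = 16.06 × 0.3768 = 6.052

6.05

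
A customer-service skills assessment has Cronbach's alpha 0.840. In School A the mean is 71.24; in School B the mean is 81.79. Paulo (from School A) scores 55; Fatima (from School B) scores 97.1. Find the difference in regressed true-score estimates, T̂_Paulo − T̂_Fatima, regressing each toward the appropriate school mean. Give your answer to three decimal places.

-37.052

T̂_Paulo = 0.840(55) + 0.160(71.24) = 57.59840
T̂_Fatima = 0.840(97.1) + 0.160(81.79) = 94.65040
Difference = 57.59840 − 94.65040 = -37.05200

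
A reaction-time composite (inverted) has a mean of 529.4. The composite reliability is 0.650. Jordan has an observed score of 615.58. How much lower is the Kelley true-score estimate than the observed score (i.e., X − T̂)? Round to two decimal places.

T̂ = ρX + (1 − ρ)μ
  = 0.650 × 615.58 + 0.350 × 529.4
  = 400.12700 + 185.2900
  = 585.4170
  ≈ 585.417
X − T̂ = 615.58 − 585.417 = 30.163 → 30.16

30.16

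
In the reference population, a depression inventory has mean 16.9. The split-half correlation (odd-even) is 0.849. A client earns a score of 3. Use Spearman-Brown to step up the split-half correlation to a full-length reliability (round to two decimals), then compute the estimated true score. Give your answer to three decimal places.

Spearman-Brown: ρ = 2r/(1 + r) = 2(0.849)/(1 + 0.849) = 1.6980/1.849 = 0.9183 → 0.92
T̂ = 0.92(3) + 0.08(16.9) = 2.76 + 1.352 = 4.1120 → 4.112

4.112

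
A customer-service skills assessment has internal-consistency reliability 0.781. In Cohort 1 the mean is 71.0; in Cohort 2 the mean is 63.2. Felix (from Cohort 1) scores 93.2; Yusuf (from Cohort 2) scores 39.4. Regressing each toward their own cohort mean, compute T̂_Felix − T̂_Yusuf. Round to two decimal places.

T̂_Felix = 0.781(93.2) + 0.219(71.0) = 88.3382
T̂_Yusuf = 0.781(39.4) + 0.219(63.2) = 44.6122
Difference = 88.3382 − 44.6122 = 43.7260

43.73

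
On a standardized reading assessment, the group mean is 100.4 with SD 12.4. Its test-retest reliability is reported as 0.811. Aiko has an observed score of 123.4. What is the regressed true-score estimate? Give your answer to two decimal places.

119.05

Weight the observed score by reliability and the mean by (1 − reliability): T̂ = 0.811·123.4 + 0.189·100.4 = 100.0774 + 18.9756 = 119.053.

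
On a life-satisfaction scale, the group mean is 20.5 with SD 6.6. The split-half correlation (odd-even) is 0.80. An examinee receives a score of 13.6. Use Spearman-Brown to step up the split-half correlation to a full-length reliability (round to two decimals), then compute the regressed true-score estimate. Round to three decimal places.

Spearman-Brown: ρ = 2r/(1 + r) = 2(0.80)/(1 + 0.80) = 1.600/1.80 = 0.8889 → 0.89
Regress the observed score toward the mean by the unreliability: T̂ = 0.89·13.6 + 0.11·20.5 = 12.104 + 2.255 = 14.3590.

14.359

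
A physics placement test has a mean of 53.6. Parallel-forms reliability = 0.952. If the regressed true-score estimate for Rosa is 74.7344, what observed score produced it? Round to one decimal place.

75.8

T̂ = ρX + (1 − ρ)μ  ⇒  X = (T̂ − (1 − ρ)μ) / ρ
X = (74.7344 − 0.048 × 53.6) / 0.952 = (74.7344 − 2.5728) / 0.952 = 72.1616 / 0.952 = 75.800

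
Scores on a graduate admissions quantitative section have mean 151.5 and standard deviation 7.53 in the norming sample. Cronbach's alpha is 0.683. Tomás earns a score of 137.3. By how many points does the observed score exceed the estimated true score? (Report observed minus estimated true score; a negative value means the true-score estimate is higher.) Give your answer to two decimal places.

T̂ = ρX + (1 − ρ)μ
  = 0.683 × 137.3 + 0.317 × 151.5
  = 93.7759 + 48.0255
  = 141.8014
  ≈ 141.801
X − T̂ = 137.3 − 141.801 = -4.501 → -4.50

-4.50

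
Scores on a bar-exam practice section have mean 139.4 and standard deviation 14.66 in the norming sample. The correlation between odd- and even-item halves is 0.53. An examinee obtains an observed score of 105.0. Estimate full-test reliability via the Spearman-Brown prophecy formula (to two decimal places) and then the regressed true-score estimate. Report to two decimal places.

Spearman-Brown: ρ = 2r/(1 + r) = 2(0.53)/(1 + 0.53) = 1.060/1.53 = 0.6928 → 0.69
T̂ = ρX + (1 − ρ)μ
  = 0.69 × 105.0 + 0.31 × 139.4
  = 72.450 + 43.214
  = 115.664
  ≈ 115.66

115.66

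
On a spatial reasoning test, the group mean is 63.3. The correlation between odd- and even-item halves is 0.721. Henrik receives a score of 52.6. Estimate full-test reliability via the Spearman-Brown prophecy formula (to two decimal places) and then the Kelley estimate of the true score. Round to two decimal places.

54.31

Spearman-Brown: ρ = 2r/(1 + r) = 2(0.721)/(1 + 0.721) = 1.4420/1.721 = 0.8379 → 0.84
T̂ = 0.84(52.6) + 0.16(63.3) = 44.184 + 10.128 = 54.312 → 54.31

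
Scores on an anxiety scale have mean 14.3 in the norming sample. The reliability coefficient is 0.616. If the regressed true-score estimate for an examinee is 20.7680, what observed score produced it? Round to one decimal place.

T̂ = ρX + (1 − ρ)μ  ⇒  X = (T̂ − (1 − ρ)μ) / ρ
X = (20.7680 − 0.384 × 14.3) / 0.616 = (20.7680 − 5.4912) / 0.616 = 15.2768 / 0.616 = 24.800

24.8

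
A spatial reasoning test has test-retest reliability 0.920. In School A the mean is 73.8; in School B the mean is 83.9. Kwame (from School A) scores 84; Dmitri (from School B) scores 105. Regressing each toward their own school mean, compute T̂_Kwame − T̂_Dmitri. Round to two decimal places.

-20.13

T̂_Kwame = 0.920(84) + 0.080(73.8) = 83.1840
T̂_Dmitri = 0.920(105) + 0.080(83.9) = 103.3120
Difference = 83.1840 − 103.3120 = -20.1280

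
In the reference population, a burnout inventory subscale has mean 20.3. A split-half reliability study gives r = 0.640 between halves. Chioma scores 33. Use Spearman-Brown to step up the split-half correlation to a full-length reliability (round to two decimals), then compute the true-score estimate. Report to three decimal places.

Spearman-Brown: ρ = 2r/(1 + r) = 2(0.640)/(1 + 0.640) = 1.2800/1.640 = 0.7805 → 0.78
T̂ = 0.78(33) + 0.22(20.3) = 25.74 + 4.466 = 30.2060 → 30.206

30.206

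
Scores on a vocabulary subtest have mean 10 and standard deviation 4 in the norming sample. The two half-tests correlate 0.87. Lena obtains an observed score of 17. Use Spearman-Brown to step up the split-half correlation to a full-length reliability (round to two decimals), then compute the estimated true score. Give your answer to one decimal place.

Spearman-Brown: ρ = 2r/(1 + r) = 2(0.87)/(1 + 0.87) = 1.740/1.87 = 0.9305 → 0.93
T̂ = 0.93(17) + 0.07(10) = 15.81 + 0.70 = 16.51 → 16.5

16.5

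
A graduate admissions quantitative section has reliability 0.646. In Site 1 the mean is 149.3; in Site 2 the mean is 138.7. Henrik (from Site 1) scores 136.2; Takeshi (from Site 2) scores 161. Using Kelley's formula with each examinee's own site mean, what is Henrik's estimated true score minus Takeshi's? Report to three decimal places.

-12.268

T̂_Henrik = 0.646(136.2) + 0.354(149.3) = 140.83740
T̂_Takeshi = 0.646(161) + 0.354(138.7) = 153.10580
Difference = 140.83740 − 153.10580 = -12.26840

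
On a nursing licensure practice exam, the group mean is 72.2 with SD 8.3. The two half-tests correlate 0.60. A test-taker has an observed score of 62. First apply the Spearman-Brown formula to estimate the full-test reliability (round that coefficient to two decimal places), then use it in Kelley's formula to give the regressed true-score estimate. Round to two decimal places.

64.55

Spearman-Brown: ρ = 2r/(1 + r) = 2(0.60)/(1 + 0.60) = 1.200/1.60 = 0.7500 → 0.75
T̂ = ρX + (1 − ρ)μ
  = 0.75 × 62 + 0.25 × 72.2
  = 46.50 + 18.050
  = 64.550
  ≈ 64.55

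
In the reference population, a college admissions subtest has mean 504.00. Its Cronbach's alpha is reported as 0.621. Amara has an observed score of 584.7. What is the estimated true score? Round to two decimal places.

554.11

T̂ = 0.621(584.7) + 0.379(504.00) = 363.0987 + 191.01600 = 554.115 → 554.11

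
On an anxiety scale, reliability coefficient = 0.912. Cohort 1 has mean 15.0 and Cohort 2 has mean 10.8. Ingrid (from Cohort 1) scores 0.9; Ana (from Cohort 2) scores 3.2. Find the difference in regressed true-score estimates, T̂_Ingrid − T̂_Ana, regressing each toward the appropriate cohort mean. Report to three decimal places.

T̂_Ingrid = 0.912(0.9) + 0.088(15.0) = 2.14080
T̂_Ana = 0.912(3.2) + 0.088(10.8) = 3.86880
Difference = 2.14080 − 3.86880 = -1.72800

-1.728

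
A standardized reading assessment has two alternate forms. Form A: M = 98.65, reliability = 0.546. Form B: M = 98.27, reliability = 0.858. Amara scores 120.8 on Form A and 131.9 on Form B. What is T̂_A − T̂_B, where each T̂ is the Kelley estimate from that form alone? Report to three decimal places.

T̂_A = 0.546(120.8) + 0.454(98.65) = 110.74390
T̂_B = 0.858(131.9) + 0.142(98.27) = 127.12454
T̂_A − T̂_B = -16.38064

-16.381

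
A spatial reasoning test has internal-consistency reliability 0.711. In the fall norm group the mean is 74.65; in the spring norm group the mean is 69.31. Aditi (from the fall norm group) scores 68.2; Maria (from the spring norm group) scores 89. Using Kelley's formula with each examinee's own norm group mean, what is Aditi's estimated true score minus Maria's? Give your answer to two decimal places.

-13.25

T̂_Aditi = 0.711(68.2) + 0.289(74.65) = 70.0641
T̂_Maria = 0.711(89) + 0.289(69.31) = 83.3096
Difference = 70.0641 − 83.3096 = -13.2455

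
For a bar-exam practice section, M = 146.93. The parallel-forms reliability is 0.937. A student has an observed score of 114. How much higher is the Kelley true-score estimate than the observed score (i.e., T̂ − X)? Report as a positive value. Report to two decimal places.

T̂ = ρX + (1 − ρ)μ
  = 0.937 × 114 + 0.063 × 146.93
  = 106.818 + 9.25659
  = 116.0746
  ≈ 116.075
T̂ − X = 116.075 − 114 = 2.075 → 2.07

2.07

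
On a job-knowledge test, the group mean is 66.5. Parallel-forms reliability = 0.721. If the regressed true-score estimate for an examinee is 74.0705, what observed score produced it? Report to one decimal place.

T̂ = ρX + (1 − ρ)μ  ⇒  X = (T̂ − (1 − ρ)μ) / ρ
X = (74.0705 − 0.279 × 66.5) / 0.721 = (74.0705 − 18.5535) / 0.721 = 55.5170 / 0.721 = 77.000

77.0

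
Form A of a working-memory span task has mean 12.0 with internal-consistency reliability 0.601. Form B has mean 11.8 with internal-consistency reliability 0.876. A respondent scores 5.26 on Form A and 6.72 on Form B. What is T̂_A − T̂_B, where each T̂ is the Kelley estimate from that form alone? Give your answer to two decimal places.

0.60

T̂_A = 0.601(5.26) + 0.399(12.0) = 7.9493
T̂_B = 0.876(6.72) + 0.124(11.8) = 7.3499
T̂_A − T̂_B = 0.5993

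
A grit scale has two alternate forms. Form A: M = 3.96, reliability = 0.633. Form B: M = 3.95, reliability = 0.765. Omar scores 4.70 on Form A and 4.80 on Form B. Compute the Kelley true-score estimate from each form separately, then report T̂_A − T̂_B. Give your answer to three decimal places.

T̂_A = 0.633(4.70) + 0.367(3.96) = 4.42842
T̂_B = 0.765(4.80) + 0.235(3.95) = 4.60025
T̂_A − T̂_B = -0.17183

-0.172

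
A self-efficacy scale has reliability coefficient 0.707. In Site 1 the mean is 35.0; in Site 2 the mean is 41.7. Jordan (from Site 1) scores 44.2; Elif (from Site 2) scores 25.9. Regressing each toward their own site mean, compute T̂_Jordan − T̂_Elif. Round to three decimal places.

T̂_Jordan = 0.707(44.2) + 0.293(35.0) = 41.50440
T̂_Elif = 0.707(25.9) + 0.293(41.7) = 30.52940
Difference = 41.50440 − 30.52940 = 10.97500

10.975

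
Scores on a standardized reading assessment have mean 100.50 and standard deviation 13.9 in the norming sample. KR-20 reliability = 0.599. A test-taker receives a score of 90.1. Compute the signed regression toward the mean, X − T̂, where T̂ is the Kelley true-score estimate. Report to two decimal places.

-4.17

T̂ = 0.599(90.1) + 0.401(100.50) = 53.9699 + 40.30050 = 94.2704 → 94.270
X − T̂ = 90.1 − 94.270 = -4.170 → -4.17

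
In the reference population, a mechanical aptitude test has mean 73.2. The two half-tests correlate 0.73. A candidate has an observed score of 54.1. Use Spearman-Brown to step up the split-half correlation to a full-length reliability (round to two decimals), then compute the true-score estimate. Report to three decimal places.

Spearman-Brown: ρ = 2r/(1 + r) = 2(0.73)/(1 + 0.73) = 1.460/1.73 = 0.8439 → 0.84
T̂ = 0.84(54.1) + 0.16(73.2) = 45.444 + 11.712 = 57.1560 → 57.156

57.156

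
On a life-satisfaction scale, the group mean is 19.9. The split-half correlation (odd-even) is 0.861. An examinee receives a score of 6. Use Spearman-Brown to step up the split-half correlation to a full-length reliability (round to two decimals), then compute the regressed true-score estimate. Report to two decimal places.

6.97

Spearman-Brown: ρ = 2r/(1 + r) = 2(0.861)/(1 + 0.861) = 1.7220/1.861 = 0.9253 → 0.93
Weight the observed score by reliability and the mean by (1 − reliability): T̂ = 0.93·6 + 0.07·19.9 = 5.58 + 1.393 = 6.973.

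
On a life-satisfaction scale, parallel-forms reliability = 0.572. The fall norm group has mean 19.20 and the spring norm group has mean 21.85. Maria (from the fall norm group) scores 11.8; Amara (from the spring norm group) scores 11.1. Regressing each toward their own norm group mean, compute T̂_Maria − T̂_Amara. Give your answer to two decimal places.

T̂_Maria = 0.572(11.8) + 0.428(19.20) = 14.9672
T̂_Amara = 0.572(11.1) + 0.428(21.85) = 15.7010
Difference = 14.9672 − 15.7010 = -0.7338

-0.73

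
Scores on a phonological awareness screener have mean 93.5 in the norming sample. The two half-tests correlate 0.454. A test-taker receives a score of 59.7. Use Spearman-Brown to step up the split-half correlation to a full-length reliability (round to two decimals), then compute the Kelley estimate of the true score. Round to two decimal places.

Spearman-Brown: ρ = 2r/(1 + r) = 2(0.454)/(1 + 0.454) = 0.9080/1.454 = 0.6245 → 0.62
Weight the observed score by reliability and the mean by (1 − reliability): T̂ = 0.62·59.7 + 0.38·93.5 = 37.014 + 35.530 = 72.544.

72.54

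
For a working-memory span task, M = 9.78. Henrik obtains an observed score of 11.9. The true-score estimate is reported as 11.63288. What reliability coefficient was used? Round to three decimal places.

0.874

T̂ = ρX + (1 − ρ)μ  ⇒  T̂ − μ = ρ(X − μ)
ρ = (T̂ − μ)/(X − μ) = (11.63288 − 9.78) / (11.9 − 9.78) = 1.85288 / 2.12 = 0.87400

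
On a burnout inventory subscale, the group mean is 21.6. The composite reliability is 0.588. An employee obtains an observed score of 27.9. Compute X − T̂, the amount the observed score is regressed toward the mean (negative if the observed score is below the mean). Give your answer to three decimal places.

2.596

T̂ = ρX + (1 − ρ)μ
  = 0.588 × 27.9 + 0.412 × 21.6
  = 16.4052 + 8.8992
  = 25.30440
  ≈ 25.3044
X − T̂ = 27.9 − 25.3044 = 2.5956 → 2.596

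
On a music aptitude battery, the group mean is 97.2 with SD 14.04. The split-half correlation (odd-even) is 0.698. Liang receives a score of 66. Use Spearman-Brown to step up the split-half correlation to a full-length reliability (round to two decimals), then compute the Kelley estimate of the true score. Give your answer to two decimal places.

71.62

Spearman-Brown: ρ = 2r/(1 + r) = 2(0.698)/(1 + 0.698) = 1.3960/1.698 = 0.8221 → 0.82
Weight the observed score by reliability and the mean by (1 − reliability): T̂ = 0.82·66 + 0.18·97.2 = 54.12 + 17.496 = 71.616.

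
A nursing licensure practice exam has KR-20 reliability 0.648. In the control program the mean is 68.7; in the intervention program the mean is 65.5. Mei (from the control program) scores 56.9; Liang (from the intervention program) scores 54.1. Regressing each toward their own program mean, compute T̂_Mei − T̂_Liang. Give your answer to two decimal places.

T̂_Mei = 0.648(56.9) + 0.352(68.7) = 61.0536
T̂_Liang = 0.648(54.1) + 0.352(65.5) = 58.1128
Difference = 61.0536 − 58.1128 = 2.9408

2.94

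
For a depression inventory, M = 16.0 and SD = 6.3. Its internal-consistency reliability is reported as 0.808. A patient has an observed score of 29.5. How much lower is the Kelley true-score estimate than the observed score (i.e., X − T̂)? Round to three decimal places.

2.592

Kelley's formula gives T̂ = 0.808·29.5 + 0.192·16.0 = 23.8360 + 3.0720 = 26.90800.
X − T̂ = 29.5 − 26.9080 = 2.5920 → 2.592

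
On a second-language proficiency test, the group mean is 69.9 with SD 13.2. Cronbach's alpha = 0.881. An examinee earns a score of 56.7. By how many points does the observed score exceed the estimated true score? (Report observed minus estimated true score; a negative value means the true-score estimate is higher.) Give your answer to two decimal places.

-1.57

Kelley's formula gives T̂ = 0.881·56.7 + 0.119·69.9 = 49.9527 + 8.3181 = 58.2708.
X − T̂ = 56.7 − 58.271 = -1.571 → -1.57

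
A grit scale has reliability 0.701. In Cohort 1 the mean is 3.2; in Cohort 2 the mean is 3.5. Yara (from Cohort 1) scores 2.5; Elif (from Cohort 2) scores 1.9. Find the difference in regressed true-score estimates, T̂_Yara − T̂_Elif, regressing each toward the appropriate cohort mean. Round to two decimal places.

0.33

T̂_Yara = 0.701(2.5) + 0.299(3.2) = 2.7093
T̂_Elif = 0.701(1.9) + 0.299(3.5) = 2.3784
Difference = 2.7093 − 2.3784 = 0.3309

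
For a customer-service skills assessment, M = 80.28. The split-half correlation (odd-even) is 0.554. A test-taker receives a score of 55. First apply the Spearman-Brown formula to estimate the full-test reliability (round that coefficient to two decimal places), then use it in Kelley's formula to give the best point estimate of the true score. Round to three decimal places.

62.331

Spearman-Brown: ρ = 2r/(1 + r) = 2(0.554)/(1 + 0.554) = 1.1080/1.554 = 0.7130 → 0.71
Kelley's formula gives T̂ = 0.71·55 + 0.29·80.28 = 39.05 + 23.2812 = 62.3312.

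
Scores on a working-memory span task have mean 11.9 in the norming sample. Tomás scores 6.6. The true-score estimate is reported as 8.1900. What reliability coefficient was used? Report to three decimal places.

T̂ = ρX + (1 − ρ)μ  ⇒  T̂ − μ = ρ(X − μ)
ρ = (T̂ − μ)/(X − μ) = (8.1900 − 11.9) / (6.6 − 11.9) = -3.7100 / -5.3 = 0.70000

0.700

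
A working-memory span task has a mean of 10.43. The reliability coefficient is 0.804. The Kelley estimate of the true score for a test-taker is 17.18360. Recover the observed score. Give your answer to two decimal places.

T̂ = ρX + (1 − ρ)μ  ⇒  X = (T̂ − (1 − ρ)μ) / ρ
X = (17.18360 − 0.196 × 10.43) / 0.804 = (17.18360 − 2.04428) / 0.804 = 15.13932 / 0.804 = 18.8300

18.83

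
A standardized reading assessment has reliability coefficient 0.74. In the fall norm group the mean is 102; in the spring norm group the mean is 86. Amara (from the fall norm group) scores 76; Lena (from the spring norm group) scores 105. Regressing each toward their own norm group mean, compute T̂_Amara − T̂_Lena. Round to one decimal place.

T̂_Amara = 0.74(76) + 0.26(102) = 82.760
T̂_Lena = 0.74(105) + 0.26(86) = 100.060
Difference = 82.760 − 100.060 = -17.300

-17.3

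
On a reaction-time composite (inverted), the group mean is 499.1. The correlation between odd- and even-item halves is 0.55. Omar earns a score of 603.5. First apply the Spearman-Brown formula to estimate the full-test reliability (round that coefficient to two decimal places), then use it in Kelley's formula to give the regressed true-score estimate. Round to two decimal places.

573.22

Spearman-Brown: ρ = 2r/(1 + r) = 2(0.55)/(1 + 0.55) = 1.100/1.55 = 0.7097 → 0.71
Weight the observed score by reliability and the mean by (1 − reliability): T̂ = 0.71·603.5 + 0.29·499.1 = 428.485 + 144.739 = 573.224.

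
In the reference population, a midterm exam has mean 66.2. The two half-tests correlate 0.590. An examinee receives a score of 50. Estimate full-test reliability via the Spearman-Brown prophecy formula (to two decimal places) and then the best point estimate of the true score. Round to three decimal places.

54.212

Spearman-Brown: ρ = 2r/(1 + r) = 2(0.590)/(1 + 0.590) = 1.1800/1.590 = 0.7421 → 0.74
T̂ = 0.74(50) + 0.26(66.2) = 37.00 + 17.212 = 54.2120 → 54.212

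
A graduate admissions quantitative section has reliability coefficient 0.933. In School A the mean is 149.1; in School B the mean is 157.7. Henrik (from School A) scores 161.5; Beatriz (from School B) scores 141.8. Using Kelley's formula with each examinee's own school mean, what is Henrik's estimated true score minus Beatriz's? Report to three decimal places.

T̂_Henrik = 0.933(161.5) + 0.067(149.1) = 160.66920
T̂_Beatriz = 0.933(141.8) + 0.067(157.7) = 142.86530
Difference = 160.66920 − 142.86530 = 17.80390

17.804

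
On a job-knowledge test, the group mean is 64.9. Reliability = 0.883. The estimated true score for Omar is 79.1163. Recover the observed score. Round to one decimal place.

T̂ = ρX + (1 − ρ)μ  ⇒  X = (T̂ − (1 − ρ)μ) / ρ
X = (79.1163 − 0.117 × 64.9) / 0.883 = (79.1163 − 7.5933) / 0.883 = 71.5230 / 0.883 = 81.000

81.0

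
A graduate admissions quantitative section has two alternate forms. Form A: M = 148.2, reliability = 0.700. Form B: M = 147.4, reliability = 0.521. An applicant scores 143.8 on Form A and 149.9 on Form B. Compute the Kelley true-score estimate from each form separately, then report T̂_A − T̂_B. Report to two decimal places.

-3.58

T̂_A = 0.700(143.8) + 0.300(148.2) = 145.1200
T̂_B = 0.521(149.9) + 0.479(147.4) = 148.7025
T̂_A − T̂_B = -3.5825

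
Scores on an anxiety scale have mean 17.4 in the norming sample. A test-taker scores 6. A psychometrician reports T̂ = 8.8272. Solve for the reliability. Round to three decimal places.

T̂ = ρX + (1 − ρ)μ  ⇒  T̂ − μ = ρ(X − μ)
ρ = (T̂ − μ)/(X − μ) = (8.8272 − 17.4) / (6 − 17.4) = -8.5728 / -11.4 = 0.75200

0.752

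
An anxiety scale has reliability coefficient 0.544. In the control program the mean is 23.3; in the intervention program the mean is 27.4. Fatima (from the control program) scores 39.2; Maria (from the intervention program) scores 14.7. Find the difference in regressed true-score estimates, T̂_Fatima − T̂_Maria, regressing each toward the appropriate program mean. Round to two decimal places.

T̂_Fatima = 0.544(39.2) + 0.456(23.3) = 31.9496
T̂_Maria = 0.544(14.7) + 0.456(27.4) = 20.4912
Difference = 31.9496 − 20.4912 = 11.4584

11.46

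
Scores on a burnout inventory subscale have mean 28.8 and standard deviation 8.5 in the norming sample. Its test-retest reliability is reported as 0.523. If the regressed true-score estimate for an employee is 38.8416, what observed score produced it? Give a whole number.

48

T̂ = ρX + (1 − ρ)μ  ⇒  X = (T̂ − (1 − ρ)μ) / ρ
X = (38.8416 − 0.477 × 28.8) / 0.523 = (38.8416 − 13.7376) / 0.523 = 25.1040 / 0.523 = 48.00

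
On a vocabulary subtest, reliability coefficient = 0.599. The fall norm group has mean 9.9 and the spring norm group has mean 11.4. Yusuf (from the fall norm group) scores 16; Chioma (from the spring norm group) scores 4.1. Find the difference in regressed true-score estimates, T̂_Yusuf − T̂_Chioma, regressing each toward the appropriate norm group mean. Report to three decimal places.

T̂_Yusuf = 0.599(16) + 0.401(9.9) = 13.55390
T̂_Chioma = 0.599(4.1) + 0.401(11.4) = 7.02730
Difference = 13.55390 − 7.02730 = 6.52660

6.527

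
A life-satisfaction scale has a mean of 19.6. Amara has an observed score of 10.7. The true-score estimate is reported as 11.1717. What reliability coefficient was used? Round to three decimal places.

0.947

T̂ = ρX + (1 − ρ)μ  ⇒  T̂ − μ = ρ(X − μ)
ρ = (T̂ − μ)/(X − μ) = (11.1717 − 19.6) / (10.7 − 19.6) = -8.4283 / -8.9 = 0.94700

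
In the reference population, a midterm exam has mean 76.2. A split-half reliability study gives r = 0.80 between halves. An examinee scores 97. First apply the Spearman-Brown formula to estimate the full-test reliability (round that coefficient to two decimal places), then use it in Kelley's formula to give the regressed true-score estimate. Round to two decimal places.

Spearman-Brown: ρ = 2r/(1 + r) = 2(0.80)/(1 + 0.80) = 1.600/1.80 = 0.8889 → 0.89
T̂ = ρX + (1 − ρ)μ
  = 0.89 × 97 + 0.11 × 76.2
  = 86.33 + 8.382
  = 94.712
  ≈ 94.71

94.71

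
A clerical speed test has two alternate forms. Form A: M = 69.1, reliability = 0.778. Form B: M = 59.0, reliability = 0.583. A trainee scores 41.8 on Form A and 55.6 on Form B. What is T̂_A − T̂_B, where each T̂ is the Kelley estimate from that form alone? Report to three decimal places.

-9.157

T̂_A = 0.778(41.8) + 0.222(69.1) = 47.86060
T̂_B = 0.583(55.6) + 0.417(59.0) = 57.01780
T̂_A − T̂_B = -9.15720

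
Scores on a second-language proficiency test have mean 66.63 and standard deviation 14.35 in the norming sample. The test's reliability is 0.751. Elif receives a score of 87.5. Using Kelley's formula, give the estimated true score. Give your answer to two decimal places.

82.30

T̂ = 0.751(87.5) + 0.249(66.63) = 65.7125 + 16.59087 = 82.303 → 82.30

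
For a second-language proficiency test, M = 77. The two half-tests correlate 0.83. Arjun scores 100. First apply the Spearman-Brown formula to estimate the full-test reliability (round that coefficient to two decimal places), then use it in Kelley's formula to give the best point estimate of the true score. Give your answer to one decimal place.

97.9

Spearman-Brown: ρ = 2r/(1 + r) = 2(0.83)/(1 + 0.83) = 1.660/1.83 = 0.9071 → 0.91
Regress the observed score toward the mean by the unreliability: T̂ = 0.91·100 + 0.09·77 = 91.00 + 6.93 = 97.93.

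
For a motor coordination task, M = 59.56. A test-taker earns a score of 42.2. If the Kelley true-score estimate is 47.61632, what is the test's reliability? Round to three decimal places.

T̂ = ρX + (1 − ρ)μ  ⇒  T̂ − μ = ρ(X − μ)
ρ = (T̂ − μ)/(X − μ) = (47.61632 − 59.56) / (42.2 − 59.56) = -11.94368 / -17.36 = 0.68800

0.688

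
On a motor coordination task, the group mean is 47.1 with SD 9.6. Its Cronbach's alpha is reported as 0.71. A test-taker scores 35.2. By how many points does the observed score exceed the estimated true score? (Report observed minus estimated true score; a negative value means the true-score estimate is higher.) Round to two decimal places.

T̂ = ρX + (1 − ρ)μ
  = 0.71 × 35.2 + 0.29 × 47.1
  = 24.992 + 13.659
  = 38.6510
  ≈ 38.651
X − T̂ = 35.2 − 38.651 = -3.451 → -3.45

-3.45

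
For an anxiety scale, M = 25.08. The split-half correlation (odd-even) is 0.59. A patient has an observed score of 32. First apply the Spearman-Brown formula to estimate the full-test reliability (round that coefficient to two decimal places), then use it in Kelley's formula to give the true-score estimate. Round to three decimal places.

30.201

Spearman-Brown: ρ = 2r/(1 + r) = 2(0.59)/(1 + 0.59) = 1.180/1.59 = 0.7421 → 0.74
T̂ = 0.74(32) + 0.26(25.08) = 23.68 + 6.5208 = 30.2008 → 30.201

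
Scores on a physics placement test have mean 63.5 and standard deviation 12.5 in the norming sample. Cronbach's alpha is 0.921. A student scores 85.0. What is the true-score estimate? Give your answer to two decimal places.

T̂ = ρX + (1 − ρ)μ
  = 0.921 × 85.0 + 0.079 × 63.5
  = 78.2850 + 5.0165
  = 83.301
  ≈ 83.30

83.30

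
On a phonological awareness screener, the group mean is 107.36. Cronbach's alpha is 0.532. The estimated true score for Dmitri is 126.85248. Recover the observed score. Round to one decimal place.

144.0

T̂ = ρX + (1 − ρ)μ  ⇒  X = (T̂ − (1 − ρ)μ) / ρ
X = (126.85248 − 0.468 × 107.36) / 0.532 = (126.85248 − 50.24448) / 0.532 = 76.60800 / 0.532 = 144.000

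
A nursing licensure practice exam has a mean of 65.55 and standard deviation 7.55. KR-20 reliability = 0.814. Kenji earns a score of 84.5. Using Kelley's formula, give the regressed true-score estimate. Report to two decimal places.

T̂ = 0.814(84.5) + 0.186(65.55) = 68.7830 + 12.19230 = 80.975 → 80.98

80.98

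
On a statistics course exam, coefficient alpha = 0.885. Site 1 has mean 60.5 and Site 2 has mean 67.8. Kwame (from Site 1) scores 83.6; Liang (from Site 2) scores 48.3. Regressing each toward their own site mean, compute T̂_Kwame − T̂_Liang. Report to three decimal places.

T̂_Kwame = 0.885(83.6) + 0.115(60.5) = 80.94350
T̂_Liang = 0.885(48.3) + 0.115(67.8) = 50.54250
Difference = 80.94350 − 50.54250 = 30.40100

30.401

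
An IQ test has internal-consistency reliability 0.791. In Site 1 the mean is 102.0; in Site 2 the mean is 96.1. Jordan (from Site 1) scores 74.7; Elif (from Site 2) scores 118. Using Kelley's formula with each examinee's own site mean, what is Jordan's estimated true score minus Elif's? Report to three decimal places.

-33.017

T̂_Jordan = 0.791(74.7) + 0.209(102.0) = 80.40570
T̂_Elif = 0.791(118) + 0.209(96.1) = 113.42290
Difference = 80.40570 − 113.42290 = -33.01720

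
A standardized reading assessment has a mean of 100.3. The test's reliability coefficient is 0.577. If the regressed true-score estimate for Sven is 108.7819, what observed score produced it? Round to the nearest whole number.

T̂ = ρX + (1 − ρ)μ  ⇒  X = (T̂ − (1 − ρ)μ) / ρ
X = (108.7819 − 0.423 × 100.3) / 0.577 = (108.7819 − 42.4269) / 0.577 = 66.3550 / 0.577 = 115.00

115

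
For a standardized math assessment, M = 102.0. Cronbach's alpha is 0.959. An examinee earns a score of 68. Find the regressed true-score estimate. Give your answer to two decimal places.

T̂ = 0.959(68) + 0.041(102.0) = 65.212 + 4.1820 = 69.394 → 69.39

69.39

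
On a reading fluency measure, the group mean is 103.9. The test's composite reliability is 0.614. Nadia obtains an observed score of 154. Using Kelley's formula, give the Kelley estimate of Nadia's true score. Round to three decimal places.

134.661

T̂ = 0.614(154) + 0.386(103.9) = 94.556 + 40.1054 = 134.6614 → 134.661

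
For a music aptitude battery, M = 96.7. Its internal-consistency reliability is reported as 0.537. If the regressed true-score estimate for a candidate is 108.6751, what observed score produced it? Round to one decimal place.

119.0

T̂ = ρX + (1 − ρ)μ  ⇒  X = (T̂ − (1 − ρ)μ) / ρ
X = (108.6751 − 0.463 × 96.7) / 0.537 = (108.6751 − 44.7721) / 0.537 = 63.9030 / 0.537 = 119.000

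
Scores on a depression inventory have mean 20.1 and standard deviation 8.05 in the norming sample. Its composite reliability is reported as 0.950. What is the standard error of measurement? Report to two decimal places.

SEM = SD · √(1 − ρ) = 8.05 × √0.050 = 8.05 × 0.2236 = 1.800

1.80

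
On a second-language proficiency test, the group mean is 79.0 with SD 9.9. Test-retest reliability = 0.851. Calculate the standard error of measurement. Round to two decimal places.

3.82

SEM = SD · √(1 − ρ) = 9.9 × √0.149 = 9.9 × 0.3860 = 3.821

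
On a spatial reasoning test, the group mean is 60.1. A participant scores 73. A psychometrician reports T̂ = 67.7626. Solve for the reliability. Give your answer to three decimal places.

0.594

T̂ = ρX + (1 − ρ)μ  ⇒  T̂ − μ = ρ(X − μ)
ρ = (T̂ − μ)/(X − μ) = (67.7626 − 60.1) / (73 − 60.1) = 7.6626 / 12.9 = 0.59400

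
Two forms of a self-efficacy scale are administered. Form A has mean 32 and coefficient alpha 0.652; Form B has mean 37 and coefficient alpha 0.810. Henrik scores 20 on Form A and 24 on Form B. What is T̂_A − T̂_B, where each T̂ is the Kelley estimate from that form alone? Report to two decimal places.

T̂_A = 0.652(20) + 0.348(32) = 24.1760
T̂_B = 0.810(24) + 0.190(37) = 26.4700
T̂_A − T̂_B = -2.2940

-2.29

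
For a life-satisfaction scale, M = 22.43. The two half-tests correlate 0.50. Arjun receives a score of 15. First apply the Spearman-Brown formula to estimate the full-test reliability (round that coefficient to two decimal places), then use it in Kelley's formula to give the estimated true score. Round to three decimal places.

17.452

Spearman-Brown: ρ = 2r/(1 + r) = 2(0.50)/(1 + 0.50) = 1.000/1.50 = 0.6667 → 0.67
Kelley's formula gives T̂ = 0.67·15 + 0.33·22.43 = 10.05 + 7.4019 = 17.4519.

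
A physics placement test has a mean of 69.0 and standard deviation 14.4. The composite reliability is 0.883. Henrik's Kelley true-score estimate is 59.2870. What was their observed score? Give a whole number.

58

T̂ = ρX + (1 − ρ)μ  ⇒  X = (T̂ − (1 − ρ)μ) / ρ
X = (59.2870 − 0.117 × 69.0) / 0.883 = (59.2870 − 8.0730) / 0.883 = 51.2140 / 0.883 = 58.00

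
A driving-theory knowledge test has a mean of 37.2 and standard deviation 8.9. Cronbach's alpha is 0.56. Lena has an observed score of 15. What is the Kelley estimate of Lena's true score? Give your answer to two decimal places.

24.77

T̂ = 0.56(15) + 0.44(37.2) = 8.40 + 16.368 = 24.768 → 24.77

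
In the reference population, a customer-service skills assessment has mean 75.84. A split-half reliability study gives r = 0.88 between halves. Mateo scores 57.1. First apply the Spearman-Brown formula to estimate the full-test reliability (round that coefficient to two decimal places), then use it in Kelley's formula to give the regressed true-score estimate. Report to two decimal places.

Spearman-Brown: ρ = 2r/(1 + r) = 2(0.88)/(1 + 0.88) = 1.760/1.88 = 0.9362 → 0.94
Kelley's formula gives T̂ = 0.94·57.1 + 0.06·75.84 = 53.674 + 4.5504 = 58.224.

58.22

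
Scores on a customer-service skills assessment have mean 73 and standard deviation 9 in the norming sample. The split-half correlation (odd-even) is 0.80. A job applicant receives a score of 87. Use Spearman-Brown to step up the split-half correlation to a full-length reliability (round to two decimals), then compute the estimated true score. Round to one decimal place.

Spearman-Brown: ρ = 2r/(1 + r) = 2(0.80)/(1 + 0.80) = 1.600/1.80 = 0.8889 → 0.89
T̂ = ρX + (1 − ρ)μ
  = 0.89 × 87 + 0.11 × 73
  = 77.43 + 8.03
  = 85.46
  ≈ 85.5

85.5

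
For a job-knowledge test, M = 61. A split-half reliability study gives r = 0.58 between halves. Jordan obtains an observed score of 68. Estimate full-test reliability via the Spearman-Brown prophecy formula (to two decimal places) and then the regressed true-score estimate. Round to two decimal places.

66.11

Spearman-Brown: ρ = 2r/(1 + r) = 2(0.58)/(1 + 0.58) = 1.160/1.58 = 0.7342 → 0.73
T̂ = 0.73(68) + 0.27(61) = 49.64 + 16.47 = 66.110 → 66.11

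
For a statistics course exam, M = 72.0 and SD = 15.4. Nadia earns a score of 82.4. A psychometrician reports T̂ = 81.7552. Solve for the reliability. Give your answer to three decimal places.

T̂ = ρX + (1 − ρ)μ  ⇒  T̂ − μ = ρ(X − μ)
ρ = (T̂ − μ)/(X − μ) = (81.7552 − 72.0) / (82.4 − 72.0) = 9.7552 / 10.4 = 0.93800

0.938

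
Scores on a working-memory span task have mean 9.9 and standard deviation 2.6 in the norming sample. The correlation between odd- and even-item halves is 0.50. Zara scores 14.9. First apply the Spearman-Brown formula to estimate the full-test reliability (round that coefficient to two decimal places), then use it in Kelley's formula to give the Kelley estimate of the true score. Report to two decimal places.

13.25

Spearman-Brown: ρ = 2r/(1 + r) = 2(0.50)/(1 + 0.50) = 1.000/1.50 = 0.6667 → 0.67
Regress the observed score toward the mean by the unreliability: T̂ = 0.67·14.9 + 0.33·9.9 = 9.983 + 3.267 = 13.250.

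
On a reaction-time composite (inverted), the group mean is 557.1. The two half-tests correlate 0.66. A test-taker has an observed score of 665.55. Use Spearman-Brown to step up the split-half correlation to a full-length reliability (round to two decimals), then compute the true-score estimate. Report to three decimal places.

Spearman-Brown: ρ = 2r/(1 + r) = 2(0.66)/(1 + 0.66) = 1.320/1.66 = 0.7952 → 0.80
T̂ = 0.80(665.55) + 0.20(557.1) = 532.4400 + 111.420 = 643.8600 → 643.860

643.860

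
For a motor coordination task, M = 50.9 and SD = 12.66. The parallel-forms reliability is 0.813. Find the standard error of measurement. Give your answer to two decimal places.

5.47

SEM = SD · √(1 − ρ) = 12.66 × √0.187 = 12.66 × 0.4324 = 5.475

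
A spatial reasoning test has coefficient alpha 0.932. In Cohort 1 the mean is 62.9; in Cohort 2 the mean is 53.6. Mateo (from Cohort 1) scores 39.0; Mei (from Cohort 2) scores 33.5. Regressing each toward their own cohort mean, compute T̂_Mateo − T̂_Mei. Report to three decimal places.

5.758

T̂_Mateo = 0.932(39.0) + 0.068(62.9) = 40.62520
T̂_Mei = 0.932(33.5) + 0.068(53.6) = 34.86680
Difference = 40.62520 − 34.86680 = 5.75840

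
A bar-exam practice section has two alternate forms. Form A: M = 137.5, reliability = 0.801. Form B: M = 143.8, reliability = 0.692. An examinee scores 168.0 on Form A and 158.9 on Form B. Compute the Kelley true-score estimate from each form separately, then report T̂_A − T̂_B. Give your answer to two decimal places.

7.68

T̂_A = 0.801(168.0) + 0.199(137.5) = 161.9305
T̂_B = 0.692(158.9) + 0.308(143.8) = 154.2492
T̂_A − T̂_B = 7.6813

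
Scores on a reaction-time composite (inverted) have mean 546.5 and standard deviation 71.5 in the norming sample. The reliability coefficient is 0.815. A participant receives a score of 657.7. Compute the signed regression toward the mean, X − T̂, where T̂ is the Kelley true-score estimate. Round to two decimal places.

T̂ = 0.815(657.7) + 0.185(546.5) = 536.0255 + 101.1025 = 637.1280 → 637.128
X − T̂ = 657.7 − 637.128 = 20.572 → 20.57

20.57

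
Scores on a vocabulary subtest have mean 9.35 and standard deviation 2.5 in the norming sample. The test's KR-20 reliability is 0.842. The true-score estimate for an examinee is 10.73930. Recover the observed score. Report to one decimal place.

T̂ = ρX + (1 − ρ)μ  ⇒  X = (T̂ − (1 − ρ)μ) / ρ
X = (10.73930 − 0.158 × 9.35) / 0.842 = (10.73930 − 1.47730) / 0.842 = 9.26200 / 0.842 = 11.000

11.0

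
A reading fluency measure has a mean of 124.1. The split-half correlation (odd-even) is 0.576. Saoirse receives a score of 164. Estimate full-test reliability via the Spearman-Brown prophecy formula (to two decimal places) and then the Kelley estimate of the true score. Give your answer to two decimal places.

153.23

Spearman-Brown: ρ = 2r/(1 + r) = 2(0.576)/(1 + 0.576) = 1.1520/1.576 = 0.7310 → 0.73
Regress the observed score toward the mean by the unreliability: T̂ = 0.73·164 + 0.27·124.1 = 119.72 + 33.507 = 153.227.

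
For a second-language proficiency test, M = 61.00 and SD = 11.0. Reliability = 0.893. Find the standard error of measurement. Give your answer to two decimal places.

3.60

SEM = SD · √(1 − ρ) = 11.0 × √0.107 = 11.0 × 0.3271 = 3.598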